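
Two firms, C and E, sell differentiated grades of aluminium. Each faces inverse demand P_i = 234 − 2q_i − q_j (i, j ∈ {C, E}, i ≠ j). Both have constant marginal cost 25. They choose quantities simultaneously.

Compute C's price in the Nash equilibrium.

Firm C's profit: π = q_C(234 − 2q_C − q_E) − 25q_C.
∂π/∂q_C = 209 − 4q_C − q_E = 0 ⇒ q_C = 52.25 − 0.25q_E.
The game is symmetric, so in equilibrium q_E = q_C: the reaction function gives 1.25q_C = 52.25, hence q_C = 41.8.
P_C = 234 − 2·41.8 − 41.8 = 108.6.

108.6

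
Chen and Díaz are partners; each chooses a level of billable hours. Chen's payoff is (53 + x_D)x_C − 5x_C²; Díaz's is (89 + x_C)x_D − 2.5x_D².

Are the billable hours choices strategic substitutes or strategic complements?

Expanding Chen's payoff: 53x_C + x_Dx_C − 5x_C².
∂π/∂x_C = 53 + x_D − 10x_C = 0, so x_C = 5.3 + 0.1x_D.
The best-response slope dx_C/dx_D = 0.1 > 0: the reaction function is upward-sloping, so the choices are strategic complements.

strategic complements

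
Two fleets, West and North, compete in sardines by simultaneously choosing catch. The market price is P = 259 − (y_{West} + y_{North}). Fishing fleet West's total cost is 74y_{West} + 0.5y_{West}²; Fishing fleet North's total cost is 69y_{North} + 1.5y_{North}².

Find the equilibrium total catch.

80

Fishing fleet West's profit: π = y_{West}(259 − (y_{West} + y_{North})) − 74y_{West} − 0.5y_{West}².
∂π/∂y_{West} = 185 − 3y_{West} − y_{North} = 0, so y_{West} = 185/3 − (1/3)y_{North}.
For North: ∂π/∂y_{North} = 190 − 5y_{North} − y_{West} = 0 ⇒ y_{North} = 38 − 0.2y_{West}.
Substituting the second reaction function into the first: y_{West} = 185/3 − (1/3)(38 − 0.2y_{West}), which gives (14/15)y_{West} = 49 ⇒ y_{West} = 52.5.
Then y_{North} = 38 − 0.2·52.5 = 27.5.
Total catch: 52.5 + 27.5 = 80.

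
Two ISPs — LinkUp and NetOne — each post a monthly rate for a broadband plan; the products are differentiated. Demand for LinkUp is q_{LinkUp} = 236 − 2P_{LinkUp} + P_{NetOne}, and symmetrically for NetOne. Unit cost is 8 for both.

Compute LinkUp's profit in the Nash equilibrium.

LinkUp's profit: π = (P_{LinkUp} − 8)(236 − 2P_{LinkUp} + P_{NetOne}).
∂π/∂P_{LinkUp} = 252 − 4P_{LinkUp} + P_{NetOne} = 0 ⇒ P_{LinkUp} = 63 + 0.25P_{NetOne}.
By symmetry P_{NetOne} = P_{LinkUp}; substituting into the reaction function, 0.75P_{LinkUp} = 63 and P_{LinkUp} = 84.
q_{LinkUp} = 236 − 2·84 + 84 = 152.
Profit = (84 − 8)·152 = 11552.

11552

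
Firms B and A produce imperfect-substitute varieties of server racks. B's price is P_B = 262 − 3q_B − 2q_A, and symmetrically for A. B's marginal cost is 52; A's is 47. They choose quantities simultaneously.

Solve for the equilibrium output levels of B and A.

Firm B's profit: π = q_B(262 − 3q_B − 2q_A) − 52q_B.
∂π/∂q_B = 210 − 6q_B − 2q_A = 0 ⇒ q_B = 35 − (1/3)q_A.
Similarly q_A = 215/6 − (1/3)q_B.
Solving the two reaction functions simultaneously: (1 − (−1/3)(−1/3))q_B = 35 − (1/3)·(215/6), so (8/9)q_B = 415/18 and q_B = 25.9375.
Then q_A = 215/6 − (1/3)·25.9375 = 27.1875.

25.9375, 27.1875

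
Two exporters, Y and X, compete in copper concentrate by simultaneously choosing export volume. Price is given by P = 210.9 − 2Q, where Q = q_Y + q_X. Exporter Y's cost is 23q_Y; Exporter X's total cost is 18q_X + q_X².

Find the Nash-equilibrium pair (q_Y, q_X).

37.08, 19.79

Exporter Y's profit: π = q_Y(210.9 − 2(q_Y + q_X)) − 23q_Y.
∂π/∂q_Y = 187.9 − 4q_Y − 2q_X = 0, so q_Y = 46.975 − 0.5q_X.
For X: ∂π/∂q_X = 192.9 − 6q_X − 2q_Y = 0 ⇒ q_X = 32.15 − (1/3)q_Y.
Solving the two reaction functions simultaneously: (1 − (−0.5)(−1/3))q_Y = 46.975 − 0.5·32.15, so (5/6)q_Y = 30.9 and q_Y = 37.08.
Then q_X = 32.15 − (1/3)·37.08 = 19.79.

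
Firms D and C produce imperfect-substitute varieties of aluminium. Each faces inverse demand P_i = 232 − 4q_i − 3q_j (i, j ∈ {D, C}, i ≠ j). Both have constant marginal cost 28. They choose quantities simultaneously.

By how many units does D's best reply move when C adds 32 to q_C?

Firm D's profit: π = q_D(232 − 4q_D − 3q_C) − 28q_D.
∂π/∂q_D = 204 − 8q_D − 3q_C = 0 ⇒ q_D = 25.5 − 0.375q_C.
The reaction-function slope is −0.375, so a 32-unit rise in q_C moves q_D by −0.375 × 32 = −12. D's best response falls — the actions are strategic substitutes.

-12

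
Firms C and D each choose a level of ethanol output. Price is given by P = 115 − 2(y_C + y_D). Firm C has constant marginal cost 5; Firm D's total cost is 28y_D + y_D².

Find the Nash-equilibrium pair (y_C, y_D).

Firm C's profit: π = y_C(115 − 2(y_C + y_D)) − 5y_C.
∂π/∂y_C = 110 − 4y_C − 2y_D = 0, so y_C = 27.5 − 0.5y_D.
For D: ∂π/∂y_D = 87 − 6y_D − 2y_C = 0 ⇒ y_D = 14.5 − (1/3)y_C.
Solving the two reaction functions simultaneously: (1 − (−0.5)(−1/3))y_C = 27.5 − 0.5·14.5, so (5/6)y_C = 20.25 and y_C = 24.3.
Then y_D = 14.5 − (1/3)·24.3 = 6.4.

24.3, 6.4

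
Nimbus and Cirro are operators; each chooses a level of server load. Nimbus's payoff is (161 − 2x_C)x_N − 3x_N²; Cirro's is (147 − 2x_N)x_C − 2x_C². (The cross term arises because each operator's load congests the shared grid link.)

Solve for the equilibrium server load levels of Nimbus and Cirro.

17.5, 28

Expanding Nimbus's payoff: 161x_N − 2x_Cx_N − 3x_N².
∂π/∂x_N = 161 − 2x_C − 6x_N = 0, so x_N = 161/6 − (1/3)x_C.
Likewise for Cirro: x_C = 36.75 − 0.5x_N.
Plugging x_C into Nimbus's best response: x_N = 161/6 − (1/3)(36.75 − 0.5x_N) ⇒ (5/6)x_N = 175/12, so x_N = 17.5.
Then x_C = 36.75 − 0.5·17.5 = 28.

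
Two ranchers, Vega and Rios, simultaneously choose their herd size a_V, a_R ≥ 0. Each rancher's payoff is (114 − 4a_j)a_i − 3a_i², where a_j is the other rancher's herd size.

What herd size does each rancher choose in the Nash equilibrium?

Vega's payoff is (114 − 4a_R)a_V − 3a_V².
∂π/∂a_V = 114 − 4a_R − 6a_V = 0, so a_V = 19 − (2/3)a_R.
Setting a_V = a_R in the reaction function: a_V = 19 − (2/3)a_V, so a_V = 19 / (5/3) = 11.4.

11.4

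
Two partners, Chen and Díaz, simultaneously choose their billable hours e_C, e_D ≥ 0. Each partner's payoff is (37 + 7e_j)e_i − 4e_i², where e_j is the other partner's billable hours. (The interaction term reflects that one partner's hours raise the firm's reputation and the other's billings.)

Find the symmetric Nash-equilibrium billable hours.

Chen's payoff is (37 + 7e_D)e_C − 4e_C².
∂π/∂e_C = 37 + 7e_D − 8e_C = 0, so e_C = 4.625 + 0.875e_D.
By symmetry e_D = e_C; substituting into the reaction function, 0.125e_C = 4.625 and e_C = 37.

37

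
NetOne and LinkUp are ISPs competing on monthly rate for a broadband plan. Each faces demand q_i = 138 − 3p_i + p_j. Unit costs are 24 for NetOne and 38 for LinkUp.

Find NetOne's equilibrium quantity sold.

57.6

NetOne's profit: π = (p_{NetOne} − 24)(138 − 3p_{NetOne} + p_{LinkUp}).
∂π/∂p_{NetOne} = 210 − 6p_{NetOne} + p_{LinkUp} = 0 ⇒ p_{NetOne} = 35 + (1/6)p_{LinkUp}.
Similarly p_{LinkUp} = 42 + (1/6)p_{NetOne}.
Solving the two reaction functions simultaneously: (1 − (1/6)(1/6))p_{NetOne} = 35 + (1/6)·42, so (35/36)p_{NetOne} = 42 and p_{NetOne} = 43.2.
Then p_{LinkUp} = 42 + (1/6)·43.2 = 49.2.
q_{NetOne} = 138 − 3·43.2 + 49.2 = 57.6.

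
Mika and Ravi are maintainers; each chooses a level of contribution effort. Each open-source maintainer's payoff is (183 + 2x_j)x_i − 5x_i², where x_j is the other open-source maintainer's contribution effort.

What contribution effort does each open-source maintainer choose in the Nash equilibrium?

Mika's payoff is (183 + 2x_R)x_M − 5x_M².
∂π/∂x_M = 183 + 2x_R − 10x_M = 0, so x_M = 18.3 + 0.2x_R.
The game is symmetric, so in equilibrium x_R = x_M: the reaction function gives 0.8x_M = 18.3, hence x_M = 22.875.

22.875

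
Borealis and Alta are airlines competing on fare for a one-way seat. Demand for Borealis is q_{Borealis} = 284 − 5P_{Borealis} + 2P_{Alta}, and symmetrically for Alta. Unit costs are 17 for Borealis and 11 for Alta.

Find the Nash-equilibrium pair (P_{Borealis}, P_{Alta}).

45.5, 43

Borealis's profit: π = (P_{Borealis} − 17)(284 − 5P_{Borealis} + 2P_{Alta}).
∂π/∂P_{Borealis} = 369 − 10P_{Borealis} + 2P_{Alta} = 0 ⇒ P_{Borealis} = 36.9 + 0.2P_{Alta}.
Similarly P_{Alta} = 33.9 + 0.2P_{Borealis}.
Substituting the second reaction function into the first: P_{Borealis} = 36.9 + 0.2(33.9 + 0.2P_{Borealis}), which gives 0.96P_{Borealis} = 43.68 ⇒ P_{Borealis} = 45.5.
Then P_{Alta} = 33.9 + 0.2·45.5 = 43.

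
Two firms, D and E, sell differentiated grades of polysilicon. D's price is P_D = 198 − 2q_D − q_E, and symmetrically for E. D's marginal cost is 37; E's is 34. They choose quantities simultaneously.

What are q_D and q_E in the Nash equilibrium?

Firm D's profit: π = q_D(198 − 2q_D − q_E) − 37q_D.
∂π/∂q_D = 161 − 4q_D − q_E = 0 ⇒ q_D = 40.25 − 0.25q_E.
Similarly q_E = 41 − 0.25q_D.
Plugging q_E into D's best response: q_D = 40.25 − 0.25(41 − 0.25q_D) ⇒ 0.9375q_D = 30, so q_D = 32.
Then q_E = 41 − 0.25·32 = 33.

32, 33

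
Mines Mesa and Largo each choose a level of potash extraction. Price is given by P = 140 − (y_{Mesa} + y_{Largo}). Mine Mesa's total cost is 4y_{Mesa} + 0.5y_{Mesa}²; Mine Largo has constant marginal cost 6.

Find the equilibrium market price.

Mine Mesa's profit: π = y_{Mesa}(140 − (y_{Mesa} + y_{Largo})) − 4y_{Mesa} − 0.5y_{Mesa}².
∂π/∂y_{Mesa} = 136 − 3y_{Mesa} − y_{Largo} = 0, so y_{Mesa} = 136/3 − (1/3)y_{Largo}.
For Largo: ∂π/∂y_{Largo} = 134 − 2y_{Largo} − y_{Mesa} = 0 ⇒ y_{Largo} = 67 − 0.5y_{Mesa}.
Solving the two reaction functions simultaneously: (1 − (−1/3)(−0.5))y_{Mesa} = 136/3 − (1/3)·67, so (5/6)y_{Mesa} = 23 and y_{Mesa} = 27.6.
Then y_{Largo} = 67 − 0.5·27.6 = 53.2.
Equilibrium price: P = 140 − 80.8 = 59.2.

59.2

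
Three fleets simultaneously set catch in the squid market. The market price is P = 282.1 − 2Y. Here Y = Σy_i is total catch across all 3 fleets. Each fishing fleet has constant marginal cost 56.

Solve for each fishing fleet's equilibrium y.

A representative fishing fleet's profit is π_i = y_i(282.1 − 2Y) − 56y_i, with Y = y_i + Σ_{j≠i} y_j.
First-order condition: 226.1 − 4y_i − 2Σ_{j≠i} y_j = 0.
Imposing symmetry (y_j = y for all j) turns Σ_{j≠i} y_j into 2y, so 226.1 = 8y and y = 28.2625.

28.2625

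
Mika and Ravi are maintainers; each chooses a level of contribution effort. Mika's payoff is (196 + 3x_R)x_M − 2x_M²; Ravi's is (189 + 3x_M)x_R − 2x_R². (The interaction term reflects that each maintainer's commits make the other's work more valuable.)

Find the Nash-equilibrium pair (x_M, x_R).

193, 192

Expanding Mika's payoff: 196x_M + 3x_Rx_M − 2x_M².
∂π/∂x_M = 196 + 3x_R − 4x_M = 0, so x_M = 49 + 0.75x_R.
Likewise for Ravi: x_R = 47.25 + 0.75x_M.
Substituting the second reaction function into the first: x_M = 49 + 0.75(47.25 + 0.75x_M), which gives 0.4375x_M = 84.4375 ⇒ x_M = 193.
Then x_R = 47.25 + 0.75·193 = 192.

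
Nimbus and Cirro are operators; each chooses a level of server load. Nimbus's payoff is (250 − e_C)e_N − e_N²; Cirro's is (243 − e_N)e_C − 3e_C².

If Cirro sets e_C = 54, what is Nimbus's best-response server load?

Expanding Nimbus's payoff: 250e_N − e_Ce_N − e_N².
∂π/∂e_N = 250 − e_C − 2e_N = 0, so e_N = 125 − 0.5e_C.
At e_C = 54: e_N = 125 − 0.5·54 = 98.

98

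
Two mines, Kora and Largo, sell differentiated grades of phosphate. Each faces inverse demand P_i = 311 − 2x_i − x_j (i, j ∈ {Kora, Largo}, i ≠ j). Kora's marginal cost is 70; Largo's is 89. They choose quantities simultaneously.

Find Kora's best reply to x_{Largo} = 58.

45.75

Mine Kora's profit: π = x_{Kora}(311 − 2x_{Kora} − x_{Largo}) − 70x_{Kora}.
∂π/∂x_{Kora} = 241 − 4x_{Kora} − x_{Largo} = 0 ⇒ x_{Kora} = 60.25 − 0.25x_{Largo}.
At x_{Largo} = 58: x_{Kora} = 60.25 − 0.25·58 = 45.75.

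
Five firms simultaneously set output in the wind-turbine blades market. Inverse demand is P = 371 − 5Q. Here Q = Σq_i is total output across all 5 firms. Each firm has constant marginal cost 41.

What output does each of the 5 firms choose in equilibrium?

A representative firm's profit is π_i = q_i(371 − 5Q) − 41q_i, with Q = q_i + Σ_{j≠i} q_j.
First-order condition: 330 − 10q_i − 5Σ_{j≠i} q_j = 0.
Imposing symmetry (q_j = q for all j) turns Σ_{j≠i} q_j into 4q, so 330 = 30q and q = 11.

11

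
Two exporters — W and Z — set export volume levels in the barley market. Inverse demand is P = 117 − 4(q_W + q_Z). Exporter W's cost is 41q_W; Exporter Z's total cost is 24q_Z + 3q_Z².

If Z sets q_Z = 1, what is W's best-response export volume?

9

Exporter W's profit: π = q_W(117 − 4(q_W + q_Z)) − 41q_W.
∂π/∂q_W = 76 − 8q_W − 4q_Z = 0, so q_W = 9.5 − 0.5q_Z.
At q_Z = 1: q_W = 9.5 − 0.5·1 = 9.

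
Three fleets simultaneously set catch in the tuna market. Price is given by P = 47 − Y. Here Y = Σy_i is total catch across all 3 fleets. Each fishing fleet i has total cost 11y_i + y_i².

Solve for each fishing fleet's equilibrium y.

6

A representative fishing fleet's profit is π_i = y_i(47 − Y) − 11y_i − y_i², with Y = y_i + Σ_{j≠i} y_j.
First-order condition: 36 − 4y_i − Σ_{j≠i} y_j = 0.
In a symmetric equilibrium every fishing fleet chooses the same y, so Σ_{j≠i} y_j = 2y. The condition becomes 36 − 6y = 0, giving y = 36/6 = 6.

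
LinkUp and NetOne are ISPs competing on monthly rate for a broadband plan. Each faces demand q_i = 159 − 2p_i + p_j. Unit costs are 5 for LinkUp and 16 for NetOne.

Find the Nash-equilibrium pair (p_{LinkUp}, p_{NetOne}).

57.8, 62.2

LinkUp's profit: π = (p_{LinkUp} − 5)(159 − 2p_{LinkUp} + p_{NetOne}).
∂π/∂p_{LinkUp} = 169 − 4p_{LinkUp} + p_{NetOne} = 0 ⇒ p_{LinkUp} = 42.25 + 0.25p_{NetOne}.
Similarly p_{NetOne} = 47.75 + 0.25p_{LinkUp}.
Plugging p_{NetOne} into LinkUp's best response: p_{LinkUp} = 42.25 + 0.25(47.75 + 0.25p_{LinkUp}) ⇒ 0.9375p_{LinkUp} = 54.1875, so p_{LinkUp} = 57.8.
Then p_{NetOne} = 47.75 + 0.25·57.8 = 62.2.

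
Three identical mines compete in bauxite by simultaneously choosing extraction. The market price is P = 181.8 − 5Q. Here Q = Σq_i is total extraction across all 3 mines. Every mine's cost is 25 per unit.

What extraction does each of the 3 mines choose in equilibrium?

7.84

A representative mine's profit is π_i = q_i(181.8 − 5Q) − 25q_i, with Q = q_i + Σ_{j≠i} q_j.
First-order condition: 156.8 − 10q_i − 5Σ_{j≠i} q_j = 0.
Imposing symmetry (q_j = q for all j) turns Σ_{j≠i} q_j into 2q, so 156.8 = 20q and q = 7.84.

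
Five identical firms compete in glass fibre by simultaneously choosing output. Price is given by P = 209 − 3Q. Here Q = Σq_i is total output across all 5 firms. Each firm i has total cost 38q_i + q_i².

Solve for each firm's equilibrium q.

8.55

A representative firm's profit is π_i = q_i(209 − 3Q) − 38q_i − q_i², with Q = q_i + Σ_{j≠i} q_j.
First-order condition: 171 − 8q_i − 3Σ_{j≠i} q_j = 0.
In a symmetric equilibrium every firm chooses the same q, so Σ_{j≠i} q_j = 4q. The condition becomes 171 − 20q = 0, giving q = 171/20 = 8.55.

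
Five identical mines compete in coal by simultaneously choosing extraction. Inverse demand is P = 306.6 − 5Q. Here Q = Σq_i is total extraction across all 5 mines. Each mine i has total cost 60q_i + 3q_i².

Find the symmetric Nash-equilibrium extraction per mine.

A representative mine's profit is π_i = q_i(306.6 − 5Q) − 60q_i − 3q_i², with Q = q_i + Σ_{j≠i} q_j.
First-order condition: 246.6 − 16q_i − 5Σ_{j≠i} q_j = 0.
With identical mines, set every q_j = q: then 246.6 − 16q − 20q = 0, i.e. q = 246.6/36 = 6.85.

6.85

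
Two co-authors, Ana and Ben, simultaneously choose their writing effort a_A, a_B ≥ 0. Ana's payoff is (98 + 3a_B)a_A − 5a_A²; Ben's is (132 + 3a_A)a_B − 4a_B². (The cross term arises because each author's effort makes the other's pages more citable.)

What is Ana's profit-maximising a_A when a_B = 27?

17.9

Expanding Ana's payoff: 98a_A + 3a_Ba_A − 5a_A².
∂π/∂a_A = 98 + 3a_B − 10a_A = 0, so a_A = 9.8 + 0.3a_B.
At a_B = 27: a_A = 9.8 + 0.3·27 = 17.9.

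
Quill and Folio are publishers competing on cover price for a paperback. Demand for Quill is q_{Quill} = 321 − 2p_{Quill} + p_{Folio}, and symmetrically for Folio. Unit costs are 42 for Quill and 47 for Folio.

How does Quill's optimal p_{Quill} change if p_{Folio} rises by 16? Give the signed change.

Quill's profit: π = (p_{Quill} − 42)(321 − 2p_{Quill} + p_{Folio}).
∂π/∂p_{Quill} = 405 − 4p_{Quill} + p_{Folio} = 0 ⇒ p_{Quill} = 101.25 + 0.25p_{Folio}.
The reaction-function slope is 0.25, so a 16-unit rise in p_{Folio} moves p_{Quill} by 0.25 × 16 = 4. Quill's best response rises — the actions are strategic complements.

4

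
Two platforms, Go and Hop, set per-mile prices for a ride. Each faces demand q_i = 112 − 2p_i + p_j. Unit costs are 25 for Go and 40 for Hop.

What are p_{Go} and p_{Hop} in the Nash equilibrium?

Go's profit: π = (p_{Go} − 25)(112 − 2p_{Go} + p_{Hop}).
∂π/∂p_{Go} = 162 − 4p_{Go} + p_{Hop} = 0 ⇒ p_{Go} = 40.5 + 0.25p_{Hop}.
Similarly p_{Hop} = 48 + 0.25p_{Go}.
Solving the two reaction functions simultaneously: (1 − (0.25)(0.25))p_{Go} = 40.5 + 0.25·48, so 0.9375p_{Go} = 52.5 and p_{Go} = 56.
Then p_{Hop} = 48 + 0.25·56 = 62.

56, 62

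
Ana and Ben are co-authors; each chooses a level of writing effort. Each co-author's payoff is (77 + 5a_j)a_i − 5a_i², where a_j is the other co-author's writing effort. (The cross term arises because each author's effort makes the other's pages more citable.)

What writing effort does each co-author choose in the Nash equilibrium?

Ana's payoff is (77 + 5a_B)a_A − 5a_A².
∂π/∂a_A = 77 + 5a_B − 10a_A = 0, so a_A = 7.7 + 0.5a_B.
The game is symmetric, so in equilibrium a_B = a_A: the reaction function gives 0.5a_A = 7.7, hence a_A = 15.4.

15.4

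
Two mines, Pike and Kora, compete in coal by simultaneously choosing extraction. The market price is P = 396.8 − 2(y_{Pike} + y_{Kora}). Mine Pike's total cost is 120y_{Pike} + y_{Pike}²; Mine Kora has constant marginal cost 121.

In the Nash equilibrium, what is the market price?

231.12

Mine Pike's profit: π = y_{Pike}(396.8 − 2(y_{Pike} + y_{Kora})) − 120y_{Pike} − y_{Pike}².
∂π/∂y_{Pike} = 276.8 − 6y_{Pike} − 2y_{Kora} = 0, so y_{Pike} = 692/15 − (1/3)y_{Kora}.
For Kora: ∂π/∂y_{Kora} = 275.8 − 4y_{Kora} − 2y_{Pike} = 0 ⇒ y_{Kora} = 68.95 − 0.5y_{Pike}.
Substituting the second reaction function into the first: y_{Pike} = 692/15 − (1/3)(68.95 − 0.5y_{Pike}), which gives (5/6)y_{Pike} = 23.15 ⇒ y_{Pike} = 27.78.
Then y_{Kora} = 68.95 − 0.5·27.78 = 55.06.
Equilibrium price: P = 396.8 − 2·82.84 = 231.12.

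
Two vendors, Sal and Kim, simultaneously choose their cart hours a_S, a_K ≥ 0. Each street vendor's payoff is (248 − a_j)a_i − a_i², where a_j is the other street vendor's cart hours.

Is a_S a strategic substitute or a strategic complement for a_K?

strategic substitutes

Sal's payoff is (248 − a_K)a_S − a_S².
∂π/∂a_S = 248 − a_K − 2a_S = 0, so a_S = 124 − 0.5a_K.
The best-response slope da_S/da_K = −0.5 < 0: the reaction function is downward-sloping, so the choices are strategic substitutes.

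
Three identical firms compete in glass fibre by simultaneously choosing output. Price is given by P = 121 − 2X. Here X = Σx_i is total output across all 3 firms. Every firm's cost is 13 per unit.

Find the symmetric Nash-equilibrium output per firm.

13.5

A representative firm's profit is π_i = x_i(121 − 2X) − 13x_i, with X = x_i + Σ_{j≠i} x_j.
First-order condition: 108 − 4x_i − 2Σ_{j≠i} x_j = 0.
Imposing symmetry (x_j = x for all j) turns Σ_{j≠i} x_j into 2x, so 108 = 8x and x = 13.5.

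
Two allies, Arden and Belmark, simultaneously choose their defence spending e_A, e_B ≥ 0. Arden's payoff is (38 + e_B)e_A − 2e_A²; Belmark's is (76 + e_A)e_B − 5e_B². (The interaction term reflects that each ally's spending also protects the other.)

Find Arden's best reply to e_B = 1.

Expanding Arden's payoff: 38e_A + e_Be_A − 2e_A².
∂π/∂e_A = 38 + e_B − 4e_A = 0, so e_A = 9.5 + 0.25e_B.
At e_B = 1: e_A = 9.5 + 0.25·1 = 9.75.

9.75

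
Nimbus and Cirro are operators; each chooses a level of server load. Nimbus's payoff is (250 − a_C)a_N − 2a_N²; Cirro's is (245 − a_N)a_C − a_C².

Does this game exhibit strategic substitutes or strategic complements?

strategic substitutes

Expanding Nimbus's payoff: 250a_N − a_Ca_N − 2a_N².
∂π/∂a_N = 250 − a_C − 4a_N = 0, so a_N = 62.5 − 0.25a_C.
The best-response slope da_N/da_C = −0.25 < 0: the reaction function is downward-sloping, so the choices are strategic substitutes.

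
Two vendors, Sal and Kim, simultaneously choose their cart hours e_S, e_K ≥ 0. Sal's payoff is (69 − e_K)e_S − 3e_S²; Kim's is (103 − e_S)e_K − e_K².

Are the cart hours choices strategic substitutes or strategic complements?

strategic substitutes

Expanding Sal's payoff: 69e_S − e_Ke_S − 3e_S².
∂π/∂e_S = 69 − e_K − 6e_S = 0, so e_S = 11.5 − (1/6)e_K.
The best-response slope de_S/de_K = −1/6 < 0: the reaction function is downward-sloping, so the choices are strategic substitutes.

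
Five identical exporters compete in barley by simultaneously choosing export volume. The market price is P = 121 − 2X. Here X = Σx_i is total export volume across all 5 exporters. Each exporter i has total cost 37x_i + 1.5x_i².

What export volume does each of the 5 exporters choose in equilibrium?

A representative exporter's profit is π_i = x_i(121 − 2X) − 37x_i − 1.5x_i², with X = x_i + Σ_{j≠i} x_j.
First-order condition: 84 − 7x_i − 2Σ_{j≠i} x_j = 0.
With identical exporters, set every x_j = x: then 84 − 7x − 8x = 0, i.e. x = 84/15 = 5.6.

5.6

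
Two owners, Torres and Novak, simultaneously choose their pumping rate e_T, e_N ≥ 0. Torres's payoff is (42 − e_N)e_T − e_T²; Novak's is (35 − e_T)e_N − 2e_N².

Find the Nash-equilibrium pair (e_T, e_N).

Expanding Torres's payoff: 42e_T − e_Ne_T − e_T².
∂π/∂e_T = 42 − e_N − 2e_T = 0, so e_T = 21 − 0.5e_N.
Likewise for Novak: e_N = 8.75 − 0.25e_T.
Substituting the second reaction function into the first: e_T = 21 − 0.5(8.75 − 0.25e_T), which gives 0.875e_T = 16.625 ⇒ e_T = 19.
Then e_N = 8.75 − 0.25·19 = 4.

19, 4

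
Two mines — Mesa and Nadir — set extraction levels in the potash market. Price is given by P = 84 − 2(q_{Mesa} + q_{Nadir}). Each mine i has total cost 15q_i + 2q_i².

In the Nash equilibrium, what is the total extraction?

Mine Mesa's profit: π = q_{Mesa}(84 − 2(q_{Mesa} + q_{Nadir})) − 15q_{Mesa} − 2q_{Mesa}².
∂π/∂q_{Mesa} = 69 − 8q_{Mesa} − 2q_{Nadir} = 0, so q_{Mesa} = 8.625 − 0.25q_{Nadir}.
By symmetry q_{Nadir} = q_{Mesa}; substituting into the reaction function, 1.25q_{Mesa} = 8.625 and q_{Mesa} = 6.9.
Total extraction: 6.9 + 6.9 = 13.8.

13.8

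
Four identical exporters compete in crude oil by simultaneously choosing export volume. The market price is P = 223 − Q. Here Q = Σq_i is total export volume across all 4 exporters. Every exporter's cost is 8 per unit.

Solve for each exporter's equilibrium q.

A representative exporter's profit is π_i = q_i(223 − Q) − 8q_i, with Q = q_i + Σ_{j≠i} q_j.
First-order condition: 215 − 2q_i − Σ_{j≠i} q_j = 0.
With identical exporters, set every q_j = q: then 215 − 2q − 3q = 0, i.e. q = 215/5 = 43.

43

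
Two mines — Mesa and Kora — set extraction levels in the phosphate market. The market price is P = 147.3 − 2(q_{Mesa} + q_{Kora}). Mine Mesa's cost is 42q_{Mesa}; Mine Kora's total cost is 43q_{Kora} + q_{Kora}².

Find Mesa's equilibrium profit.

895.4912

Mine Mesa's profit: π = q_{Mesa}(147.3 − 2(q_{Mesa} + q_{Kora})) − 42q_{Mesa}.
∂π/∂q_{Mesa} = 105.3 − 4q_{Mesa} − 2q_{Kora} = 0, so q_{Mesa} = 26.325 − 0.5q_{Kora}.
For Kora: ∂π/∂q_{Kora} = 104.3 − 6q_{Kora} − 2q_{Mesa} = 0 ⇒ q_{Kora} = 1043/60 − (1/3)q_{Mesa}.
Solving the two reaction functions simultaneously: (1 − (−0.5)(−1/3))q_{Mesa} = 26.325 − 0.5·(1043/60), so (5/6)q_{Mesa} = 529/30 and q_{Mesa} = 21.16.
Then q_{Kora} = 1043/60 − (1/3)·21.16 = 10.33.
Price P = 147.3 − 2·31.49 = 84.32.
Mesa's profit: (84.32 − 42)·21.16 = 895.4912.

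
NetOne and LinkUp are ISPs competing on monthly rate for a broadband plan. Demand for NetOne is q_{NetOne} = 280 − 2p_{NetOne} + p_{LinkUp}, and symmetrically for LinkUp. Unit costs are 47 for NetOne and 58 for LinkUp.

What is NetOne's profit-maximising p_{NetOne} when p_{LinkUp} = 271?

161.25

NetOne's profit: π = (p_{NetOne} − 47)(280 − 2p_{NetOne} + p_{LinkUp}).
∂π/∂p_{NetOne} = 374 − 4p_{NetOne} + p_{LinkUp} = 0 ⇒ p_{NetOne} = 93.5 + 0.25p_{LinkUp}.
At p_{LinkUp} = 271: p_{NetOne} = 93.5 + 0.25·271 = 161.25.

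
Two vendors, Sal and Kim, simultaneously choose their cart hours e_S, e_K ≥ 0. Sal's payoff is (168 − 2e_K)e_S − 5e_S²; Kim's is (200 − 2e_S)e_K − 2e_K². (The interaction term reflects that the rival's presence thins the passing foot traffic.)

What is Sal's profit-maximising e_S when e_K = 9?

15

Expanding Sal's payoff: 168e_S − 2e_Ke_S − 5e_S².
∂π/∂e_S = 168 − 2e_K − 10e_S = 0, so e_S = 16.8 − 0.2e_K.
At e_K = 9: e_S = 16.8 − 0.2·9 = 15.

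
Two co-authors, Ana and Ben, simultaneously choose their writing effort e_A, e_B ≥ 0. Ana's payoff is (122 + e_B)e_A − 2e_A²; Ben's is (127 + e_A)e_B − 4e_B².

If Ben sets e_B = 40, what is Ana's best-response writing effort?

40.5

Expanding Ana's payoff: 122e_A + e_Be_A − 2e_A².
∂π/∂e_A = 122 + e_B − 4e_A = 0, so e_A = 30.5 + 0.25e_B.
At e_B = 40: e_A = 30.5 + 0.25·40 = 40.5.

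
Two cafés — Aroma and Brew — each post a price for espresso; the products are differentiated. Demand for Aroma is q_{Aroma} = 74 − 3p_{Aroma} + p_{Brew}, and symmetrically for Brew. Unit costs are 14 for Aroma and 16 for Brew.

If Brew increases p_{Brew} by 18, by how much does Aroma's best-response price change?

3

Aroma's profit: π = (p_{Aroma} − 14)(74 − 3p_{Aroma} + p_{Brew}).
∂π/∂p_{Aroma} = 116 − 6p_{Aroma} + p_{Brew} = 0 ⇒ p_{Aroma} = 58/3 + (1/6)p_{Brew}.
The reaction-function slope is 1/6, so an 18-unit rise in p_{Brew} moves p_{Aroma} by 1/6 × 18 = 3. Aroma's best response rises — the actions are strategic complements.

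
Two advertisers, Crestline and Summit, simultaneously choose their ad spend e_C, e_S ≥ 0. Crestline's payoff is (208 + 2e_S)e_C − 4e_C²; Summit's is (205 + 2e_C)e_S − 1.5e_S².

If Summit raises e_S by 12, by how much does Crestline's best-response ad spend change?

3

Expanding Crestline's payoff: 208e_C + 2e_Se_C − 4e_C².
∂π/∂e_C = 208 + 2e_S − 8e_C = 0, so e_C = 26 + 0.25e_S.
The reaction-function slope is 0.25, so a 12-unit rise in e_S moves e_C by 0.25 × 12 = 3. Crestline's best response rises — the actions are strategic complements.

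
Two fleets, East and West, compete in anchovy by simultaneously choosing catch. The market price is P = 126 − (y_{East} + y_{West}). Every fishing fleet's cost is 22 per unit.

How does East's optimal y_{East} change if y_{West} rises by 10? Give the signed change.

Fishing fleet East's profit: π = y_{East}(126 − (y_{East} + y_{West})) − 22y_{East}.
∂π/∂y_{East} = 104 − 2y_{East} − y_{West} = 0, so y_{East} = 52 − 0.5y_{West}.
The reaction-function slope is −0.5, so a 10-unit rise in y_{West} moves y_{East} by −0.5 × 10 = −5. East's best response falls — the actions are strategic substitutes.

-5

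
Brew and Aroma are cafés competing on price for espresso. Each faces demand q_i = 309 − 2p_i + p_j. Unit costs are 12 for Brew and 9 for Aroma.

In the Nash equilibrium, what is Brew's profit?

19443.92

Brew's profit: π = (p_{Brew} − 12)(309 − 2p_{Brew} + p_{Aroma}).
∂π/∂p_{Brew} = 333 − 4p_{Brew} + p_{Aroma} = 0 ⇒ p_{Brew} = 83.25 + 0.25p_{Aroma}.
Similarly p_{Aroma} = 81.75 + 0.25p_{Brew}.
Substituting the second reaction function into the first: p_{Brew} = 83.25 + 0.25(81.75 + 0.25p_{Brew}), which gives 0.9375p_{Brew} = 103.6875 ⇒ p_{Brew} = 110.6.
Then p_{Aroma} = 81.75 + 0.25·110.6 = 109.4.
q_{Brew} = 309 − 2·110.6 + 109.4 = 197.2.
Profit = (110.6 − 12)·197.2 = 19443.92.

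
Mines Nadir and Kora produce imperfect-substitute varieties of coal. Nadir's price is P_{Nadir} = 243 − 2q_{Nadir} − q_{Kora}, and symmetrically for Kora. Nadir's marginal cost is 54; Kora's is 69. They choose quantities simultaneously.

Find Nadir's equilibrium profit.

3010.88

Mine Nadir's profit: π = q_{Nadir}(243 − 2q_{Nadir} − q_{Kora}) − 54q_{Nadir}.
∂π/∂q_{Nadir} = 189 − 4q_{Nadir} − q_{Kora} = 0 ⇒ q_{Nadir} = 47.25 − 0.25q_{Kora}.
Similarly q_{Kora} = 43.5 − 0.25q_{Nadir}.
Plugging q_{Kora} into Nadir's best response: q_{Nadir} = 47.25 − 0.25(43.5 − 0.25q_{Nadir}) ⇒ 0.9375q_{Nadir} = 36.375, so q_{Nadir} = 38.8.
Then q_{Kora} = 43.5 − 0.25·38.8 = 33.8.
P_{Nadir} = 243 − 2·38.8 − 33.8 = 131.6.
Profit = (131.6 − 54)·38.8 = 3010.88.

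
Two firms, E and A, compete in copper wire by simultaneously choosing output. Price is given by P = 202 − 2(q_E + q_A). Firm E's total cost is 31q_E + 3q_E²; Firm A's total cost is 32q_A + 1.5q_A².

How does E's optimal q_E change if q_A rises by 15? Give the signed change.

Firm E's profit: π = q_E(202 − 2(q_E + q_A)) − 31q_E − 3q_E².
∂π/∂q_E = 171 − 10q_E − 2q_A = 0, so q_E = 17.1 − 0.2q_A.
The reaction-function slope is −0.2, so a 15-unit rise in q_A moves q_E by −0.2 × 15 = −3. E's best response falls — the actions are strategic substitutes.

-3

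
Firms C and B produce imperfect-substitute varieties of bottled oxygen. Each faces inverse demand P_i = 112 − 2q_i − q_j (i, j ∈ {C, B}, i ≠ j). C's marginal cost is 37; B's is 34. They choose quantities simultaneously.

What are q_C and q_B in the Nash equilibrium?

Firm C's profit: π = q_C(112 − 2q_C − q_B) − 37q_C.
∂π/∂q_C = 75 − 4q_C − q_B = 0 ⇒ q_C = 18.75 − 0.25q_B.
Similarly q_B = 19.5 − 0.25q_C.
Plugging q_B into C's best response: q_C = 18.75 − 0.25(19.5 − 0.25q_C) ⇒ 0.9375q_C = 13.875, so q_C = 14.8.
Then q_B = 19.5 − 0.25·14.8 = 15.8.

14.8, 15.8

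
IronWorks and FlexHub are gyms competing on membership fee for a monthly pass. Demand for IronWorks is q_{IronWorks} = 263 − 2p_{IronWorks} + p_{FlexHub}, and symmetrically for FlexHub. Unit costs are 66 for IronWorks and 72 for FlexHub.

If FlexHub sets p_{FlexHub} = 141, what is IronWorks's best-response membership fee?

IronWorks's profit: π = (p_{IronWorks} − 66)(263 − 2p_{IronWorks} + p_{FlexHub}).
∂π/∂p_{IronWorks} = 395 − 4p_{IronWorks} + p_{FlexHub} = 0 ⇒ p_{IronWorks} = 98.75 + 0.25p_{FlexHub}.
At p_{FlexHub} = 141: p_{IronWorks} = 98.75 + 0.25·141 = 134.

134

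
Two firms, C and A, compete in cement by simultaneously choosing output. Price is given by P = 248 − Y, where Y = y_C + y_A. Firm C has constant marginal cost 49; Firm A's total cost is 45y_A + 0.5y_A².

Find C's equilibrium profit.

Firm C's profit: π = y_C(248 − (y_C + y_A)) − 49y_C.
∂π/∂y_C = 199 − 2y_C − y_A = 0, so y_C = 99.5 − 0.5y_A.
For A: ∂π/∂y_A = 203 − 3y_A − y_C = 0 ⇒ y_A = 203/3 − (1/3)y_C.
Solving the two reaction functions simultaneously: (1 − (−0.5)(−1/3))y_C = 99.5 − 0.5·(203/3), so (5/6)y_C = 197/3 and y_C = 78.8.
Then y_A = 203/3 − (1/3)·78.8 = 41.4.
Price P = 248 − 120.2 = 127.8.
C's profit: (127.8 − 49)·78.8 = 6209.44.

6209.44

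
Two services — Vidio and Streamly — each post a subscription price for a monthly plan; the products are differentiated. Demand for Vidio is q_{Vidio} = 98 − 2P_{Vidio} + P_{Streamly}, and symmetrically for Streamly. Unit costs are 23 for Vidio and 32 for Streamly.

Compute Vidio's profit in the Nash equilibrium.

1372.88

Vidio's profit: π = (P_{Vidio} − 23)(98 − 2P_{Vidio} + P_{Streamly}).
∂π/∂P_{Vidio} = 144 − 4P_{Vidio} + P_{Streamly} = 0 ⇒ P_{Vidio} = 36 + 0.25P_{Streamly}.
Similarly P_{Streamly} = 40.5 + 0.25P_{Vidio}.
Substituting the second reaction function into the first: P_{Vidio} = 36 + 0.25(40.5 + 0.25P_{Vidio}), which gives 0.9375P_{Vidio} = 46.125 ⇒ P_{Vidio} = 49.2.
Then P_{Streamly} = 40.5 + 0.25·49.2 = 52.8.
q_{Vidio} = 98 − 2·49.2 + 52.8 = 52.4.
Profit = (49.2 − 23)·52.4 = 1372.88.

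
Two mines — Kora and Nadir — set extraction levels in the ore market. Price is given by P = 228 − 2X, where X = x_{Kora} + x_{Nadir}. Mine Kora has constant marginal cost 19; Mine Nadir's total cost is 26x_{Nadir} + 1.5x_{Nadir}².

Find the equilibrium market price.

Mine Kora's profit: π = x_{Kora}(228 − 2(x_{Kora} + x_{Nadir})) − 19x_{Kora}.
∂π/∂x_{Kora} = 209 − 4x_{Kora} − 2x_{Nadir} = 0, so x_{Kora} = 52.25 − 0.5x_{Nadir}.
For Nadir: ∂π/∂x_{Nadir} = 202 − 7x_{Nadir} − 2x_{Kora} = 0 ⇒ x_{Nadir} = 202/7 − (2/7)x_{Kora}.
Solving the two reaction functions simultaneously: (1 − (−0.5)(−2/7))x_{Kora} = 52.25 − 0.5·(202/7), so (6/7)x_{Kora} = 1059/28 and x_{Kora} = 44.125.
Then x_{Nadir} = 202/7 − (2/7)·44.125 = 16.25.
Equilibrium price: P = 228 − 2·60.375 = 107.25.

107.25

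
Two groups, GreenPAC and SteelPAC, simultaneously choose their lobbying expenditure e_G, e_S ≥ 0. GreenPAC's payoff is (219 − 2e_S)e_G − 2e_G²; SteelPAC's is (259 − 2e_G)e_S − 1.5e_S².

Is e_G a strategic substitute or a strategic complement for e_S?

Expanding GreenPAC's payoff: 219e_G − 2e_Se_G − 2e_G².
∂π/∂e_G = 219 − 2e_S − 4e_G = 0, so e_G = 54.75 − 0.5e_S.
The best-response slope de_G/de_S = −0.5 < 0: the reaction function is downward-sloping, so the choices are strategic substitutes.

strategic substitutes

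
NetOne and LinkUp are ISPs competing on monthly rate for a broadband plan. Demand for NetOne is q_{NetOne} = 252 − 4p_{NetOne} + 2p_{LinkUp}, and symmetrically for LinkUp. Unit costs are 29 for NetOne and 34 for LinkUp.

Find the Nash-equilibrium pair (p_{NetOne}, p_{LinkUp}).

NetOne's profit: π = (p_{NetOne} − 29)(252 − 4p_{NetOne} + 2p_{LinkUp}).
∂π/∂p_{NetOne} = 368 − 8p_{NetOne} + 2p_{LinkUp} = 0 ⇒ p_{NetOne} = 46 + 0.25p_{LinkUp}.
Similarly p_{LinkUp} = 48.5 + 0.25p_{NetOne}.
Substituting the second reaction function into the first: p_{NetOne} = 46 + 0.25(48.5 + 0.25p_{NetOne}), which gives 0.9375p_{NetOne} = 58.125 ⇒ p_{NetOne} = 62.
Then p_{LinkUp} = 48.5 + 0.25·62 = 64.

62, 64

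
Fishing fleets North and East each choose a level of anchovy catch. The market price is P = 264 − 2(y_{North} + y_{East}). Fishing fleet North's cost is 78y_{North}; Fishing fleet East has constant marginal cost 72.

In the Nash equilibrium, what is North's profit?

Fishing fleet North's profit: π = y_{North}(264 − 2(y_{North} + y_{East})) − 78y_{North}.
∂π/∂y_{North} = 186 − 4y_{North} − 2y_{East} = 0, so y_{North} = 46.5 − 0.5y_{East}.
By the same steps for East: y_{East} = 48 − 0.5y_{North}.
Substituting the second reaction function into the first: y_{North} = 46.5 − 0.5(48 − 0.5y_{North}), which gives 0.75y_{North} = 22.5 ⇒ y_{North} = 30.
Then y_{East} = 48 − 0.5·30 = 33.
Price P = 264 − 2·63 = 138.
North's profit: (138 − 78)·30 = 1800.

1800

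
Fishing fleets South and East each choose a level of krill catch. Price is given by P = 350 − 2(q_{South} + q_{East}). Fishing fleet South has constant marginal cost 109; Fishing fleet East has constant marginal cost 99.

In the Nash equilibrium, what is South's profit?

2964.5

Fishing fleet South's profit: π = q_{South}(350 − 2(q_{South} + q_{East})) − 109q_{South}.
∂π/∂q_{South} = 241 − 4q_{South} − 2q_{East} = 0, so q_{South} = 60.25 − 0.5q_{East}.
By the same steps for East: q_{East} = 62.75 − 0.5q_{South}.
Plugging q_{East} into South's best response: q_{South} = 60.25 − 0.5(62.75 − 0.5q_{South}) ⇒ 0.75q_{South} = 28.875, so q_{South} = 38.5.
Then q_{East} = 62.75 − 0.5·38.5 = 43.5.
Price P = 350 − 2·82 = 186.
South's profit: (186 − 109)·38.5 = 2964.5.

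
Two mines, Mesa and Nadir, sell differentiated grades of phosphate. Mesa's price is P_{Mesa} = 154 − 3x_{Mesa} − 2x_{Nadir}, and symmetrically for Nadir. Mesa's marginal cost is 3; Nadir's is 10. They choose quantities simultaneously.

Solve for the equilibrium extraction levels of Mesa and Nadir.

Mine Mesa's profit: π = x_{Mesa}(154 − 3x_{Mesa} − 2x_{Nadir}) − 3x_{Mesa}.
∂π/∂x_{Mesa} = 151 − 6x_{Mesa} − 2x_{Nadir} = 0 ⇒ x_{Mesa} = 151/6 − (1/3)x_{Nadir}.
Similarly x_{Nadir} = 24 − (1/3)x_{Mesa}.
Plugging x_{Nadir} into Mesa's best response: x_{Mesa} = 151/6 − (1/3)(24 − (1/3)x_{Mesa}) ⇒ (8/9)x_{Mesa} = 103/6, so x_{Mesa} = 19.3125.
Then x_{Nadir} = 24 − (1/3)·19.3125 = 17.5625.

19.3125, 17.5625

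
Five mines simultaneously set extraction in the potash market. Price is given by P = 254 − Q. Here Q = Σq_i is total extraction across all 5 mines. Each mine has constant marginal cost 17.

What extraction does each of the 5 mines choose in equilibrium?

A representative mine's profit is π_i = q_i(254 − Q) − 17q_i, with Q = q_i + Σ_{j≠i} q_j.
First-order condition: 237 − 2q_i − Σ_{j≠i} q_j = 0.
Imposing symmetry (q_j = q for all j) turns Σ_{j≠i} q_j into 4q, so 237 = 6q and q = 39.5.

39.5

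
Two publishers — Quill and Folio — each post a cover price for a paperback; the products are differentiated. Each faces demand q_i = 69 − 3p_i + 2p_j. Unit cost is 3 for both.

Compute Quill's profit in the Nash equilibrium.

Quill's profit: π = (p_{Quill} − 3)(69 − 3p_{Quill} + 2p_{Folio}).
∂π/∂p_{Quill} = 78 − 6p_{Quill} + 2p_{Folio} = 0 ⇒ p_{Quill} = 13 + (1/3)p_{Folio}.
By symmetry p_{Folio} = p_{Quill}; substituting into the reaction function, (2/3)p_{Quill} = 13 and p_{Quill} = 19.5.
q_{Quill} = 69 − 3·19.5 + 2·19.5 = 49.5.
Profit = (19.5 − 3)·49.5 = 816.75.

816.75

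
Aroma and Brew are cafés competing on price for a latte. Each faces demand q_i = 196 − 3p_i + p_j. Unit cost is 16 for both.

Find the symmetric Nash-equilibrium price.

Aroma's profit: π = (p_{Aroma} − 16)(196 − 3p_{Aroma} + p_{Brew}).
∂π/∂p_{Aroma} = 244 − 6p_{Aroma} + p_{Brew} = 0 ⇒ p_{Aroma} = 122/3 + (1/6)p_{Brew}.
The game is symmetric, so in equilibrium p_{Brew} = p_{Aroma}: the reaction function gives (5/6)p_{Aroma} = 122/3, hence p_{Aroma} = 48.8.

48.8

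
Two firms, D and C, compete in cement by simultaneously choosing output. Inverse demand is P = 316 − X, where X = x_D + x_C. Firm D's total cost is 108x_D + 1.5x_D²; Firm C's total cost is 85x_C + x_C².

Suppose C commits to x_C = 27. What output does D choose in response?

Firm D's profit: π = x_D(316 − (x_D + x_C)) − 108x_D − 1.5x_D².
∂π/∂x_D = 208 − 5x_D − x_C = 0, so x_D = 41.6 − 0.2x_C.
At x_C = 27: x_D = 41.6 − 0.2·27 = 36.2.

36.2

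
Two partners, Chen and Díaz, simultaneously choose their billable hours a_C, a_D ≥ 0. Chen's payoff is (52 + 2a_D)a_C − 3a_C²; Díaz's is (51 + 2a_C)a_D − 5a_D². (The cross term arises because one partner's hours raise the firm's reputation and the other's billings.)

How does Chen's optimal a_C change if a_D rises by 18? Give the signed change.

6

Expanding Chen's payoff: 52a_C + 2a_Da_C − 3a_C².
∂π/∂a_C = 52 + 2a_D − 6a_C = 0, so a_C = 26/3 + (1/3)a_D.
The reaction-function slope is 1/3, so an 18-unit rise in a_D moves a_C by 1/3 × 18 = 6. Chen's best response rises — the actions are strategic complements.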